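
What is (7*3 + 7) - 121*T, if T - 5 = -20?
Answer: 1843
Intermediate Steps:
T = -15 (T = 5 - 20 = -15)
(7*3 + 7) - 121*T = (7*3 + 7) - 121*(-15) = (21 + 7) + 1815 = 28 + 1815 = 1843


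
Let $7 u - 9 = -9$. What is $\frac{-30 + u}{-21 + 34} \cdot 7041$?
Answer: $- \frac{211230}{13} \approx -16248.0$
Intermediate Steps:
$u = 0$ ($u = \frac{9}{7} + \frac{1}{7} \left(-9\right) = \frac{9}{7} - \frac{9}{7} = 0$)
$\frac{-30 + u}{-21 + 34} \cdot 7041 = \frac{-30 + 0}{-21 + 34} \cdot 7041 = - \frac{30}{13} \cdot 7041 = \left(-30\right) \frac{1}{13} \cdot 7041 = \left(- \frac{30}{13}\right) 7041 = - \frac{211230}{13}$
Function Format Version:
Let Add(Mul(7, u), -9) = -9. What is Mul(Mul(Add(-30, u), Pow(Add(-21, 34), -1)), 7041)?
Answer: Rational(-211230, 13) ≈ -16248.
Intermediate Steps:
u = 0 (u = Add(Rational(9, 7), Mul(Rational(1, 7), -9)) = Add(Rational(9, 7), Rational(-9, 7)) = 0)
Mul(Mul(Add(-30, u), Pow(Add(-21, 34), -1)), 7041) = Mul(Mul(Add(-30, 0), Pow(Add(-21, 34), -1)), 7041) = Mul(Mul(-30, Pow(13, -1)), 7041) = Mul(Mul(-30, Rational(1, 13)), 7041) = Mul(Rational(-30, 13), 7041) = Rational(-211230, 13)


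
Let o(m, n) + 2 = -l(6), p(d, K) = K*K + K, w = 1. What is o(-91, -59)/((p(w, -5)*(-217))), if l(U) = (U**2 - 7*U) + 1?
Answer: -3/4340 ≈ -0.00069124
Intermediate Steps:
p(d, K) = K + K**2 (p(d, K) = K**2 + K = K + K**2)
l(U) = 1 + U**2 - 7*U
o(m, n) = 3 (o(m, n) = -2 - (1 + 6**2 - 7*6) = -2 - (1 + 36 - 42) = -2 - 1*(-5) = -2 + 5 = 3)
o(-91, -59)/((p(w, -5)*(-217))) = 3/((-5*(1 - 5)*(-217))) = 3/((-5*(-4)*(-217))) = 3/((20*(-217))) = 3/(-4340) = 3*(-1/4340) = -3/4340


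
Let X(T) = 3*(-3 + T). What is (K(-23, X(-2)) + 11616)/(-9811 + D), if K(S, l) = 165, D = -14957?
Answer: -1309/2752 ≈ -0.47565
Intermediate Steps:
X(T) = -9 + 3*T
(K(-23, X(-2)) + 11616)/(-9811 + D) = (165 + 11616)/(-9811 - 14957) = 11781/(-24768) = 11781*(-1/24768) = -1309/2752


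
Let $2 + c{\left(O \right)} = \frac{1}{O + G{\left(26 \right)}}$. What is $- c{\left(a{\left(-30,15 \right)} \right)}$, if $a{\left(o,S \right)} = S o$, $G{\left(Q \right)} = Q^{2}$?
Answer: $\frac{451}{226} \approx 1.9956$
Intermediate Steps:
$c{\left(O \right)} = -2 + \frac{1}{676 + O}$ ($c{\left(O \right)} = -2 + \frac{1}{O + 26^{2}} = -2 + \frac{1}{O + 676} = -2 + \frac{1}{676 + O}$)
$- c{\left(a{\left(-30,15 \right)} \right)} = - \frac{-1351 - 2 \cdot 15 \left(-30\right)}{676 + 15 \left(-30\right)} = - \frac{-1351 - -900}{676 - 450} = - \frac{-1351 + 900}{226} = - \frac{-451}{226} = \left(-1\right) \left(- \frac{451}{226}\right) = \frac{451}{226}$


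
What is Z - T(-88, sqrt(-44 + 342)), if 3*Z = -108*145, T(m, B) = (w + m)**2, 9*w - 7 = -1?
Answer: -115624/9 ≈ -12847.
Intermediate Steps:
w = 2/3 (w = 7/9 + (1/9)*(-1) = 7/9 - 1/9 = 2/3 ≈ 0.66667)
T(m, B) = (2/3 + m)**2
Z = -5220 (Z = (-108*145)/3 = (1/3)*(-15660) = -5220)
Z - T(-88, sqrt(-44 + 342)) = -5220 - (2 + 3*(-88))**2/9 = -5220 - (2 - 264)**2/9 = -5220 - (-262)**2/9 = -5220 - 68644/9 = -115624/9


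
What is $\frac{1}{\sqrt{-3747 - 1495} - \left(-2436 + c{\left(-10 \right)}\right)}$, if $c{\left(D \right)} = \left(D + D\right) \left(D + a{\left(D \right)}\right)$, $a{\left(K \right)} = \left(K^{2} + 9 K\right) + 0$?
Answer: $\frac{1218}{2969669} - \frac{i \sqrt{5242}}{5939338} \approx 0.00041015 - 1.219 \cdot 10^{-5} i$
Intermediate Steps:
$a{\left(K \right)} = K^{2} + 9 K$
$c{\left(D \right)} = 2 D \left(D + D \left(9 + D\right)\right)$ ($c{\left(D \right)} = \left(D + D\right) \left(D + D \left(9 + D\right)\right) = 2 D \left(D + D \left(9 + D\right)\right)$)
$\frac{1}{\sqrt{-3747 - 1495} - \left(-2436 + c{\left(-10 \right)}\right)} = \frac{1}{\sqrt{-3747 - 1495} + \left(2436 - 2 \left(-10\right)^{2} \left(10 - 10\right)\right)} = \frac{1}{\sqrt{-3747 - 1495} + \left(2436 - 2 \cdot 100 \cdot 0\right)} = \frac{1}{\sqrt{-3747 - 1495} + \left(2436 - 0\right)} = \frac{1}{\sqrt{-5242} + \left(2436 + 0\right)} = \frac{1}{i \sqrt{5242} + 2436} = \frac{1}{2436 + i \sqrt{5242}}$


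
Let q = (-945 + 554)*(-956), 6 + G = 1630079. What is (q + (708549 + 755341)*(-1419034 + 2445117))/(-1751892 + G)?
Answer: -1502073016666/121819 ≈ -1.2330e+7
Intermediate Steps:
G = 1630073 (G = -6 + 1630079 = 1630073)
q = 373796 (q = -391*(-956) = 373796)
(q + (708549 + 755341)*(-1419034 + 2445117))/(-1751892 + G) = (373796 + (708549 + 755341)*(-1419034 + 2445117))/(-1751892 + 1630073) = (373796 + 1463890*1026083)/(-121819) = (373796 + 1502072642870)*(-1/121819) = 1502073016666*(-1/121819) = -1502073016666/121819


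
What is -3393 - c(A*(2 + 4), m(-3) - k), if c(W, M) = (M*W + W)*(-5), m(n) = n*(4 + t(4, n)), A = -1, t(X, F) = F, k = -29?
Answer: -4203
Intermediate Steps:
m(n) = n*(4 + n)
c(W, M) = -5*W - 5*M*W (c(W, M) = (W + M*W)*(-5) = -5*W - 5*M*W)
-3393 - c(A*(2 + 4), m(-3) - k) = -3393 - (-5)*(-(2 + 4))*(1 + (-3*(4 - 3) - 1*(-29))) = -3393 - (-5)*(-1*6)*(1 + (-3*1 + 29)) = -3393 - (-5)*(-6)*(1 + (-3 + 29)) = -3393 - (-5)*(-6)*(1 + 26) = -3393 - (-5)*(-6)*27 = -3393 - 1*810 = -3393 - 810 = -4203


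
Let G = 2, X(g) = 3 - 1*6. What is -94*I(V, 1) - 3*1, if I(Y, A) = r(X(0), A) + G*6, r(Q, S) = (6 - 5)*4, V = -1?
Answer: -1507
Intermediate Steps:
X(g) = -3 (X(g) = 3 - 6 = -3)
r(Q, S) = 4 (r(Q, S) = 1*4 = 4)
I(Y, A) = 16 (I(Y, A) = 4 + 2*6 = 4 + 12 = 16)
-94*I(V, 1) - 3*1 = -94*16 - 3*1 = -1504 - 3 = -1507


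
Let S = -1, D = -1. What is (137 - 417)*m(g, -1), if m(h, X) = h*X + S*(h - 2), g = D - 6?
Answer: -4480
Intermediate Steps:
g = -7 (g = -1 - 6 = -7)
m(h, X) = 2 - h + X*h (m(h, X) = h*X - (h - 2) = X*h - (-2 + h) = X*h + (2 - h) = 2 - h + X*h)
(137 - 417)*m(g, -1) = (137 - 417)*(2 - 1*(-7) - 1*(-7)) = -280*(2 + 7 + 7) = -280*16 = -4480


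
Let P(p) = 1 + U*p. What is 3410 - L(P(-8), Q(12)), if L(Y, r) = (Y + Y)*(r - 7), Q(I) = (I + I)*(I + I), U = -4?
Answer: -34144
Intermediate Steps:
P(p) = 1 - 4*p
Q(I) = 4*I² (Q(I) = (2*I)*(2*I) = 4*I²)
L(Y, r) = 2*Y*(-7 + r) (L(Y, r) = (2*Y)*(-7 + r) = 2*Y*(-7 + r))
3410 - L(P(-8), Q(12)) = 3410 - 2*(1 - 4*(-8))*(-7 + 4*12²) = 3410 - 2*(1 + 32)*(-7 + 4*144) = 3410 - 2*33*(-7 + 576) = 3410 - 2*33*569 = 3410 - 1*37554 = 3410 - 37554 = -34144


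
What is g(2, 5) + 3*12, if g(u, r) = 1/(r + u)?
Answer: 253/7 ≈ 36.143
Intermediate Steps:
g(2, 5) + 3*12 = 1/(5 + 2) + 3*12 = 1/7 + 36 = ⅐ + 36 = 253/7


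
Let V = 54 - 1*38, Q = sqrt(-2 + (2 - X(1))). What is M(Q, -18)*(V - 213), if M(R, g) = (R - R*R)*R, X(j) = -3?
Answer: -591 + 591*sqrt(3) ≈ 432.64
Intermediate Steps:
Q = sqrt(3) (Q = sqrt(-2 + (2 - 1*(-3))) = sqrt(-2 + (2 + 3)) = sqrt(-2 + 5) = sqrt(3) ≈ 1.7320)
M(R, g) = R*(R - R**2) (M(R, g) = (R - R**2)*R = R*(R - R**2))
V = 16 (V = 54 - 38 = 16)
M(Q, -18)*(V - 213) = ((sqrt(3))**2*(1 - sqrt(3)))*(16 - 213) = (3*(1 - sqrt(3)))*(-197) = (3 - 3*sqrt(3))*(-197) = -591 + 591*sqrt(3)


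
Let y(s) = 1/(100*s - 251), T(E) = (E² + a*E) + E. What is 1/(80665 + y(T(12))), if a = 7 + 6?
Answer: 30949/2496501086 ≈ 1.2397e-5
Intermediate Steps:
a = 13
T(E) = E² + 14*E (T(E) = (E² + 13*E) + E = E² + 14*E)
y(s) = 1/(-251 + 100*s)
1/(80665 + y(T(12))) = 1/(80665 + 1/(-251 + 100*(12*(14 + 12)))) = 1/(80665 + 1/(-251 + 100*(12*26))) = 1/(80665 + 1/(-251 + 100*312)) = 1/(80665 + 1/(-251 + 31200)) = 1/(80665 + 1/30949) = 1/(2496501086/30949) = 30949/2496501086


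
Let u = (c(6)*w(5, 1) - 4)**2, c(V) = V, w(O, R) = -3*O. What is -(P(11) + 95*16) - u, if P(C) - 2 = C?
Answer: -10369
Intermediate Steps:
P(C) = 2 + C
u = 8836 (u = (6*(-3*5) - 4)**2 = (6*(-15) - 4)**2 = (-90 - 4)**2 = (-94)**2 = 8836)
-(P(11) + 95*16) - u = -((2 + 11) + 95*16) - 1*8836 = -(13 + 1520) - 8836 = -1*1533 - 8836 = -1533 - 8836 = -10369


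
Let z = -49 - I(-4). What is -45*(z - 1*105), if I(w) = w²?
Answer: 7650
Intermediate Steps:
z = -65 (z = -49 - 1*(-4)² = -49 - 1*16 = -49 - 16 = -65)
-45*(z - 1*105) = -45*(-65 - 1*105) = -45*(-65 - 105) = -45*(-170) = 7650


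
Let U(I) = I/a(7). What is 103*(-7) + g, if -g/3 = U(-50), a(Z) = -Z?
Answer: -5197/7 ≈ -742.43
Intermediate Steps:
U(I) = -I/7 (U(I) = I/((-1*7)) = I/(-7) = I*(-⅐) = -I/7)
g = -150/7 (g = -(-3)*(-50)/7 = -3*50/7 = -150/7 ≈ -21.429)
103*(-7) + g = 103*(-7) - 150/7 = -721 - 150/7 = -5197/7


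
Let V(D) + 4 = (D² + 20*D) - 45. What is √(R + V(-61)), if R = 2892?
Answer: 4*√334 ≈ 73.103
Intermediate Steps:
V(D) = -49 + D² + 20*D (V(D) = -4 + ((D² + 20*D) - 45) = -4 + (-45 + D² + 20*D) = -49 + D² + 20*D)
√(R + V(-61)) = √(2892 + (-49 + (-61)² + 20*(-61))) = √(2892 + (-49 + 3721 - 1220)) = √(2892 + 2452) = √5344 = 4*√334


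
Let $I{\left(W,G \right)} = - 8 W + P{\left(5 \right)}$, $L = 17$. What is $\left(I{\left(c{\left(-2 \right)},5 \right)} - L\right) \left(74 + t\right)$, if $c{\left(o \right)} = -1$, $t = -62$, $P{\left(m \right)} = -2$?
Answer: $-132$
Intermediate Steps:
$I{\left(W,G \right)} = -2 - 8 W$ ($I{\left(W,G \right)} = - 8 W - 2 = -2 - 8 W$)
$\left(I{\left(c{\left(-2 \right)},5 \right)} - L\right) \left(74 + t\right) = \left(\left(-2 - -8\right) - 17\right) \left(74 - 62\right) = \left(\left(-2 + 8\right) - 17\right) 12 = \left(6 - 17\right) 12 = \left(-11\right) 12 = -132$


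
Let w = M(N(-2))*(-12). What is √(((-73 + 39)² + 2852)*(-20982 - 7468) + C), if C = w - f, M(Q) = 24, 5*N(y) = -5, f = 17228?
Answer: 2*I*√28511279 ≈ 10679.0*I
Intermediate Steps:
N(y) = -1 (N(y) = (⅕)*(-5) = -1)
w = -288 (w = 24*(-12) = -288)
C = -17516 (C = -288 - 1*17228 = -288 - 17228 = -17516)
√(((-73 + 39)² + 2852)*(-20982 - 7468) + C) = √(((-73 + 39)² + 2852)*(-20982 - 7468) - 17516) = √(((-34)² + 2852)*(-28450) - 17516) = √((1156 + 2852)*(-28450) - 17516) = √(4008*(-28450) - 17516) = √(-114027600 - 17516) = √(-114045116) = 2*I*√28511279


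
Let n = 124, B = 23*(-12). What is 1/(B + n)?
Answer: -1/152 ≈ -0.0065789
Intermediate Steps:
B = -276
1/(B + n) = 1/(-276 + 124) = 1/(-152) = -1/152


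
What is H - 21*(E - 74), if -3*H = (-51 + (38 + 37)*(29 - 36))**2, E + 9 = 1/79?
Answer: -8599092/79 ≈ -1.0885e+5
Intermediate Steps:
E = -710/79 (E = -9 + 1/79 = -710/79 ≈ -8.9873)
H = -110592 (H = -(-51 + (38 + 37)*(29 - 36))**2/3 = -(-51 + 75*(-7))**2/3 = -(-51 - 525)**2/3 = -1/3*(-576)**2 = -1/3*331776 = -110592)
H - 21*(E - 74) = -110592 - 21*(-710/79 - 74) = -110592 - 21*(-6556)/79 = -110592 - 1*(-137676/79) = -110592 + 137676/79 = -8599092/79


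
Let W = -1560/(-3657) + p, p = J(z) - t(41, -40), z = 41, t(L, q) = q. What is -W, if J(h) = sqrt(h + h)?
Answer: -49280/1219 - sqrt(82) ≈ -49.482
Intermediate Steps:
J(h) = sqrt(2)*sqrt(h) (J(h) = sqrt(2*h) = sqrt(2)*sqrt(h))
p = 40 + sqrt(82) (p = sqrt(2)*sqrt(41) - 1*(-40) = sqrt(82) + 40 = 40 + sqrt(82) ≈ 49.055)
W = 49280/1219 + sqrt(82) (W = -1560/(-3657) + (40 + sqrt(82)) = -1560*(-1/3657) + (40 + sqrt(82)) = 520/1219 + (40 + sqrt(82)) = 49280/1219 + sqrt(82) ≈ 49.482)
-W = -(49280/1219 + sqrt(82)) = -49280/1219 - sqrt(82)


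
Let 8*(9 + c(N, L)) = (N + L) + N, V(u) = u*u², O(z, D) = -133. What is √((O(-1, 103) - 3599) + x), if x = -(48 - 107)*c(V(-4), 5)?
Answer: I*√82722/4 ≈ 71.904*I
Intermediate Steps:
V(u) = u³
c(N, L) = -9 + N/4 + L/8 (c(N, L) = -9 + ((N + L) + N)/8 = -9 + ((L + N) + N)/8 = -9 + (L + 2*N)/8 = -9 + (N/4 + L/8) = -9 + N/4 + L/8)
x = -11505/8 (x = -(48 - 107)*(-9 + (¼)*(-4)³ + (⅛)*5) = -(-59)*(-9 + (¼)*(-64) + 5/8) = -(-59)*(-9 - 16 + 5/8) = -(-59)*(-195)/8 = -1*11505/8 = -11505/8 ≈ -1438.1)
√((O(-1, 103) - 3599) + x) = √((-133 - 3599) - 11505/8) = √(-3732 - 11505/8) = √(-41361/8) = I*√82722/4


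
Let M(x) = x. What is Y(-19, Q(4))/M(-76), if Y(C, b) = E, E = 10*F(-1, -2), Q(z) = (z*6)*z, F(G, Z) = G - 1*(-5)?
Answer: -10/19 ≈ -0.52632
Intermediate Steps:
F(G, Z) = 5 + G (F(G, Z) = G + 5 = 5 + G)
Q(z) = 6*z**2 (Q(z) = (6*z)*z = 6*z**2)
E = 40 (E = 10*(5 - 1) = 10*4 = 40)
Y(C, b) = 40
Y(-19, Q(4))/M(-76) = 40/(-76) = 40*(-1/76) = -10/19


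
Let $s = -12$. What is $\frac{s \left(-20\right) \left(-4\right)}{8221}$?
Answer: $- \frac{960}{8221} \approx -0.11677$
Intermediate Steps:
$\frac{s \left(-20\right) \left(-4\right)}{8221} = \frac{\left(-12\right) \left(-20\right) \left(-4\right)}{8221} = 240 \left(-4\right) \frac{1}{8221} = \left(-960\right) \frac{1}{8221} = - \frac{960}{8221}$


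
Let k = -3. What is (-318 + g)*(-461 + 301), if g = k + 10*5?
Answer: 43360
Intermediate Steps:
g = 47 (g = -3 + 10*5 = -3 + 50 = 47)
(-318 + g)*(-461 + 301) = (-318 + 47)*(-461 + 301) = -271*(-160) = 43360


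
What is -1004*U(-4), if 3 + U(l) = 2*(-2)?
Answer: 7028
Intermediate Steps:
U(l) = -7 (U(l) = -3 + 2*(-2) = -3 - 4 = -7)
-1004*U(-4) = -1004*(-7) = 7028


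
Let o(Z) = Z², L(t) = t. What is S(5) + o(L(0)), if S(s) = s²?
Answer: 25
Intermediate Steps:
S(5) + o(L(0)) = 5² + 0² = 25 + 0 = 25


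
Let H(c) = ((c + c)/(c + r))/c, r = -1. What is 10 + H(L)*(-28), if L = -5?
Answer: 58/3 ≈ 19.333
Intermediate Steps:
H(c) = 2/(-1 + c) (H(c) = ((c + c)/(c - 1))/c = ((2*c)/(-1 + c))/c = (2*c/(-1 + c))/c = 2/(-1 + c))
10 + H(L)*(-28) = 10 + (2/(-1 - 5))*(-28) = 10 + (2/(-6))*(-28) = 10 + (2*(-⅙))*(-28) = 10 - ⅓*(-28) = 10 + 28/3 = 58/3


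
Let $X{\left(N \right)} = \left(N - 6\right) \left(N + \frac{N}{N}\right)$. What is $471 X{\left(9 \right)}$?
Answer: $14130$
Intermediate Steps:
$X{\left(N \right)} = \left(1 + N\right) \left(-6 + N\right)$ ($X{\left(N \right)} = \left(-6 + N\right) \left(N + 1\right) = \left(-6 + N\right) \left(1 + N\right) = \left(1 + N\right) \left(-6 + N\right)$)
$471 X{\left(9 \right)} = 471 \left(-6 + 9^{2} - 45\right) = 471 \left(-6 + 81 - 45\right) = 471 \cdot 30 = 14130$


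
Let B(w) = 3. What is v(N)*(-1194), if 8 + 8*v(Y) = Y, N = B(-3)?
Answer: 2985/4 ≈ 746.25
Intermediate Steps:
N = 3
v(Y) = -1 + Y/8
v(N)*(-1194) = (-1 + (1/8)*3)*(-1194) = (-1 + 3/8)*(-1194) = -5/8*(-1194) = 2985/4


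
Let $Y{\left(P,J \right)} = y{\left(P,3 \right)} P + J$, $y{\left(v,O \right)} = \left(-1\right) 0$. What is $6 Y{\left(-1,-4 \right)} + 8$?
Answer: $-16$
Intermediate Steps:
$y{\left(v,O \right)} = 0$
$Y{\left(P,J \right)} = J$ ($Y{\left(P,J \right)} = 0 P + J = 0 + J = J$)
$6 Y{\left(-1,-4 \right)} + 8 = 6 \left(-4\right) + 8 = -24 + 8 = -16$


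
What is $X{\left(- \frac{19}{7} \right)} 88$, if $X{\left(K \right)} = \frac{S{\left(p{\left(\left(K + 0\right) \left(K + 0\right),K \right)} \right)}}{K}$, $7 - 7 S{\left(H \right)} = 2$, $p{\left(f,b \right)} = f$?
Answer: $- \frac{440}{19} \approx -23.158$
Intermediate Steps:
$S{\left(H \right)} = \frac{5}{7}$ ($S{\left(H \right)} = 1 - \frac{2}{7} = \frac{5}{7}$)
$X{\left(K \right)} = \frac{5}{7 K}$
$X{\left(- \frac{19}{7} \right)} 88 = \frac{5}{7 \left(- \frac{19}{7}\right)} 88 = \frac{5}{7} \left(- \frac{7}{19}\right) 88 = \left(- \frac{5}{19}\right) 88 = - \frac{440}{19}$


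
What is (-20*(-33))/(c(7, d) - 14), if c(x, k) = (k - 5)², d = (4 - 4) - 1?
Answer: 30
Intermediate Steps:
d = -1 (d = 0 - 1 = -1)
c(x, k) = (-5 + k)²
(-20*(-33))/(c(7, d) - 14) = (-20*(-33))/((-5 - 1)² - 14) = 660/((-6)² - 14) = 660/(36 - 14) = 660/22 = 660*(1/22) = 30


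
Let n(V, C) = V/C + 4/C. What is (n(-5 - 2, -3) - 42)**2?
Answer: 1681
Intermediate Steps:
n(V, C) = 4/C + V/C
(n(-5 - 2, -3) - 42)**2 = ((4 + (-5 - 2))/(-3) - 42)**2 = (-(4 - 7)/3 - 42)**2 = (-1/3*(-3) - 42)**2 = (1 - 42)**2 = (-41)**2 = 1681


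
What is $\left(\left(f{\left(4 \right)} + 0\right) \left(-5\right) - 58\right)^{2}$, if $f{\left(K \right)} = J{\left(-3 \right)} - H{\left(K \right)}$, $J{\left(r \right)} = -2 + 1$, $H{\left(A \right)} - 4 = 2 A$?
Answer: $49$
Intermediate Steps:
$H{\left(A \right)} = 4 + 2 A$
$J{\left(r \right)} = -1$
$f{\left(K \right)} = -5 - 2 K$ ($f{\left(K \right)} = -1 - \left(4 + 2 K\right) = -5 - 2 K$)
$\left(\left(f{\left(4 \right)} + 0\right) \left(-5\right) - 58\right)^{2} = \left(\left(\left(-5 - 8\right) + 0\right) \left(-5\right) - 58\right)^{2} = \left(\left(-13 + 0\right) \left(-5\right) - 58\right)^{2} = \left(\left(-13\right) \left(-5\right) - 58\right)^{2} = \left(65 - 58\right)^{2} = 7^{2} = 49$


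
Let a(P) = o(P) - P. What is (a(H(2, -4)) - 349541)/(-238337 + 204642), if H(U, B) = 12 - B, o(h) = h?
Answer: 349541/33695 ≈ 10.374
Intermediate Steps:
a(P) = 0 (a(P) = P - P = 0)
(a(H(2, -4)) - 349541)/(-238337 + 204642) = (0 - 349541)/(-238337 + 204642) = -349541/(-33695) = -349541*(-1/33695) = 349541/33695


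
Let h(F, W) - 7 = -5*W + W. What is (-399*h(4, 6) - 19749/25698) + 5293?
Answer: 103436433/8566 ≈ 12075.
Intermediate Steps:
h(F, W) = 7 - 4*W (h(F, W) = 7 + (-5*W + W) = 7 - 4*W)
(-399*h(4, 6) - 19749/25698) + 5293 = (-399*(7 - 4*6) - 19749/25698) + 5293 = (-399*(7 - 24) - 19749*1/25698) + 5293 = (-399*(-17) - 6583/8566) + 5293 = (6783 - 6583/8566) + 5293 = 58096595/8566 + 5293 = 103436433/8566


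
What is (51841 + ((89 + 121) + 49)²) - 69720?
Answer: 49202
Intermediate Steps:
(51841 + ((89 + 121) + 49)²) - 69720 = (51841 + (210 + 49)²) - 69720 = (51841 + 259²) - 69720 = (51841 + 67081) - 69720 = 118922 - 69720 = 49202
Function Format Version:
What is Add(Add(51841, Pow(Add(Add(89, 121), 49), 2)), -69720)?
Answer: 49202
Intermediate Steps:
Add(Add(51841, Pow(Add(Add(89, 121), 49), 2)), -69720) = Add(Add(51841, Pow(Add(210, 49), 2)), -69720) = Add(Add(51841, Pow(259, 2)), -69720) = Add(Add(51841, 67081), -69720) = Add(118922, -69720) = 49202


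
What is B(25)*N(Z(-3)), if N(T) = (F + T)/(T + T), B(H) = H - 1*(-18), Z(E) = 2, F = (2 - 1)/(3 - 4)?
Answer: 43/4 ≈ 10.750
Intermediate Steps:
F = -1 (F = 1/(-1) = 1*(-1) = -1)
B(H) = 18 + H (B(H) = H + 18 = 18 + H)
N(T) = (-1 + T)/(2*T) (N(T) = (-1 + T)/(T + T) = (-1 + T)/((2*T)) = (-1 + T)*(1/(2*T)) = (-1 + T)/(2*T))
B(25)*N(Z(-3)) = (18 + 25)*((1/2)*(-1 + 2)/2) = 43*((1/2)*(1/2)*1) = 43*(1/4) = 43/4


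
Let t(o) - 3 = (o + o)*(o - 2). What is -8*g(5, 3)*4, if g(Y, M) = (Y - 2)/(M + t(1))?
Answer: -24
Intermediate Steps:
t(o) = 3 + 2*o*(-2 + o) (t(o) = 3 + (o + o)*(o - 2) = 3 + (2*o)*(-2 + o) = 3 + 2*o*(-2 + o))
g(Y, M) = (-2 + Y)/(1 + M) (g(Y, M) = (Y - 2)/(M + (3 - 4*1 + 2*1²)) = (-2 + Y)/(M + (3 - 4 + 2*1)) = (-2 + Y)/(M + (3 - 4 + 2)) = (-2 + Y)/(M + 1) = (-2 + Y)/(1 + M))
-8*g(5, 3)*4 = -8*(-2 + 5)/(1 + 3)*4 = -8*3/4*4 = -2*3*4 = -8*¾*4 = -6*4 = -24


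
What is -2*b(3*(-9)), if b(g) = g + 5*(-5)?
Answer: 104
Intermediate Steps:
b(g) = -25 + g (b(g) = g - 25 = -25 + g)
-2*b(3*(-9)) = -2*(-25 + 3*(-9)) = -2*(-25 - 27) = -2*(-52) = 104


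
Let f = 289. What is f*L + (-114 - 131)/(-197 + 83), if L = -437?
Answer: -14397157/114 ≈ -1.2629e+5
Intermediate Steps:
f*L + (-114 - 131)/(-197 + 83) = 289*(-437) + (-114 - 131)/(-197 + 83) = -126293 - 245/(-114) = -126293 - 245*(-1/114) = -126293 + 245/114 = -14397157/114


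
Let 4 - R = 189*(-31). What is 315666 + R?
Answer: 321529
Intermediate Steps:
R = 5863 (R = 4 - 189*(-31) = 4 - 1*(-5859) = 4 + 5859 = 5863)
315666 + R = 315666 + 5863 = 321529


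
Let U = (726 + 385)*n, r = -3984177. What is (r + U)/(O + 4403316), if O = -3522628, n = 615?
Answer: -206307/55043 ≈ -3.7481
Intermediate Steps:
U = 683265 (U = (726 + 385)*615 = 1111*615 = 683265)
(r + U)/(O + 4403316) = (-3984177 + 683265)/(-3522628 + 4403316) = -3300912/880688 = -3300912*1/880688 = -206307/55043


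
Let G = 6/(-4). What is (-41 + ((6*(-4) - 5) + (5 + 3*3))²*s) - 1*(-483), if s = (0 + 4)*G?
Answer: -908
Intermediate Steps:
G = -3/2 (G = 6*(-¼) = -3/2 ≈ -1.5000)
s = -6 (s = (0 + 4)*(-3/2) = 4*(-3/2) = -6)
(-41 + ((6*(-4) - 5) + (5 + 3*3))²*s) - 1*(-483) = (-41 + ((6*(-4) - 5) + (5 + 3*3))²*(-6)) - 1*(-483) = (-41 + ((-24 - 5) + (5 + 9))²*(-6)) + 483 = (-41 + (-29 + 14)²*(-6)) + 483 = (-41 + (-15)²*(-6)) + 483 = (-41 + 225*(-6)) + 483 = (-41 - 1350) + 483 = -1391 + 483 = -908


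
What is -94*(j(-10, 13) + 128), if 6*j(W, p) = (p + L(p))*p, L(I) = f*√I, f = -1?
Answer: -44039/3 + 611*√13/3 ≈ -13945.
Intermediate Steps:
L(I) = -√I
j(W, p) = p*(p - √p)/6 (j(W, p) = ((p - √p)*p)/6 = (p*(p - √p))/6 = p*(p - √p)/6)
-94*(j(-10, 13) + 128) = -94*((-13*√13/6 + (⅙)*13²) + 128) = -94*((-13*√13/6 + (⅙)*169) + 128) = -94*((-13*√13/6 + 169/6) + 128) = -94*((169/6 - 13*√13/6) + 128) = -94*(937/6 - 13*√13/6) = -44039/3 + 611*√13/3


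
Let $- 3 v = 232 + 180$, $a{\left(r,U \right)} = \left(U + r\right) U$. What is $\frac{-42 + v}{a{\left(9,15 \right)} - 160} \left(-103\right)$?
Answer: $\frac{27707}{300} \approx 92.357$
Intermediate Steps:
$a{\left(r,U \right)} = U \left(U + r\right)$
$v = - \frac{412}{3}$ ($v = - \frac{232 + 180}{3} = \left(- \frac{1}{3}\right) 412 = - \frac{412}{3} \approx -137.33$)
$\frac{-42 + v}{a{\left(9,15 \right)} - 160} \left(-103\right) = \frac{-42 - \frac{412}{3}}{15 \left(15 + 9\right) - 160} \left(-103\right) = - \frac{538}{3 \left(15 \cdot 24 - 160\right)} \left(-103\right) = - \frac{538}{3 \left(360 - 160\right)} \left(-103\right) = - \frac{538}{3 \cdot 200} \left(-103\right) = \left(- \frac{538}{3}\right) \frac{1}{200} \left(-103\right) = \left(- \frac{269}{300}\right) \left(-103\right) = \frac{27707}{300}$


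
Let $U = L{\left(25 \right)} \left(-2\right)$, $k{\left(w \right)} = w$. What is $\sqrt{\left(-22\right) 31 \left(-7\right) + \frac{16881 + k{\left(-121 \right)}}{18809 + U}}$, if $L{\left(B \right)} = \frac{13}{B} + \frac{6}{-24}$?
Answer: $\frac{\sqrt{4222891804441046}}{940423} \approx 69.101$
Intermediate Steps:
$L{\left(B \right)} = - \frac{1}{4} + \frac{13}{B}$ ($L{\left(B \right)} = \frac{13}{B} + 6 \left(- \frac{1}{24}\right) = \frac{13}{B} - \frac{1}{4} = - \frac{1}{4} + \frac{13}{B}$)
$U = - \frac{27}{50}$ ($U = \frac{52 - 25}{4 \cdot 25} \left(-2\right) = \frac{1}{4} \cdot \frac{1}{25} \left(52 - 25\right) \left(-2\right) = \frac{1}{4} \cdot \frac{1}{25} \cdot 27 \left(-2\right) = \frac{27}{100} \left(-2\right) = - \frac{27}{50} \approx -0.54$)
$\sqrt{\left(-22\right) 31 \left(-7\right) + \frac{16881 + k{\left(-121 \right)}}{18809 + U}} = \sqrt{\left(-22\right) 31 \left(-7\right) + \frac{16881 - 121}{18809 - \frac{27}{50}}} = \sqrt{\left(-682\right) \left(-7\right) + \frac{16760}{\frac{940423}{50}}} = \sqrt{4774 + 16760 \cdot \frac{50}{940423}} = \sqrt{4774 + \frac{838000}{940423}} = \sqrt{\frac{4490417402}{940423}} = \frac{\sqrt{4222891804441046}}{940423}$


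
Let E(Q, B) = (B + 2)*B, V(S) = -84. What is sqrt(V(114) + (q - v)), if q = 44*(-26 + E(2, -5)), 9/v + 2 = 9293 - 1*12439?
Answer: I*sqrt(1407199285)/1574 ≈ 23.833*I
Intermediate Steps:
v = -9/3148 (v = 9/(-2 + (9293 - 1*12439)) = 9/(-2 + (9293 - 12439)) = 9/(-2 - 3146) = 9/(-3148) = 9*(-1/3148) = -9/3148 ≈ -0.0028590)
E(Q, B) = B*(2 + B) (E(Q, B) = (2 + B)*B = B*(2 + B))
q = -484 (q = 44*(-26 - 5*(2 - 5)) = 44*(-26 - 5*(-3)) = 44*(-26 + 15) = 44*(-11) = -484)
sqrt(V(114) + (q - v)) = sqrt(-84 + (-484 - 1*(-9/3148))) = sqrt(-84 + (-484 + 9/3148)) = sqrt(-84 - 1523623/3148) = sqrt(-1788055/3148) = I*sqrt(1407199285)/1574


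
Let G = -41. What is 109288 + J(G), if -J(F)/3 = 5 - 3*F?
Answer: 108904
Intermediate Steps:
J(F) = -15 + 9*F (J(F) = -3*(5 - 3*F) = -15 + 9*F)
109288 + J(G) = 109288 + (-15 + 9*(-41)) = 109288 + (-15 - 369) = 109288 - 384 = 108904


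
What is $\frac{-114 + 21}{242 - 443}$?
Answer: $\frac{31}{67} \approx 0.46269$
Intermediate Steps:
$\frac{-114 + 21}{242 - 443} = - \frac{93}{-201} = \left(-93\right) \left(- \frac{1}{201}\right) = \frac{31}{67}$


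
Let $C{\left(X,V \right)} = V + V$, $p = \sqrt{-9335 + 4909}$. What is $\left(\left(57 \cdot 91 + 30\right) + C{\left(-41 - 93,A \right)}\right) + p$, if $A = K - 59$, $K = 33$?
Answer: $5165 + i \sqrt{4426} \approx 5165.0 + 66.528 i$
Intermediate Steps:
$A = -26$ ($A = 33 - 59 = -26$)
$p = i \sqrt{4426}$ ($p = \sqrt{-4426} = i \sqrt{4426} \approx 66.528 i$)
$C{\left(X,V \right)} = 2 V$
$\left(\left(57 \cdot 91 + 30\right) + C{\left(-41 - 93,A \right)}\right) + p = \left(\left(57 \cdot 91 + 30\right) + 2 \left(-26\right)\right) + i \sqrt{4426} = \left(\left(5187 + 30\right) - 52\right) + i \sqrt{4426} = \left(5217 - 52\right) + i \sqrt{4426} = 5165 + i \sqrt{4426}$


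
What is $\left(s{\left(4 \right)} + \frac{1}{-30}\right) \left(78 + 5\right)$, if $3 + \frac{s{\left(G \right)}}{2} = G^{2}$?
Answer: $\frac{64657}{30} \approx 2155.2$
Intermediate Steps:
$s{\left(G \right)} = -6 + 2 G^{2}$
$\left(s{\left(4 \right)} + \frac{1}{-30}\right) \left(78 + 5\right) = \left(\left(-6 + 2 \cdot 4^{2}\right) + \frac{1}{-30}\right) \left(78 + 5\right) = \left(\left(-6 + 2 \cdot 16\right) - \frac{1}{30}\right) 83 = \left(\left(-6 + 32\right) - \frac{1}{30}\right) 83 = \left(26 - \frac{1}{30}\right) 83 = \frac{779}{30} \cdot 83 = \frac{64657}{30}$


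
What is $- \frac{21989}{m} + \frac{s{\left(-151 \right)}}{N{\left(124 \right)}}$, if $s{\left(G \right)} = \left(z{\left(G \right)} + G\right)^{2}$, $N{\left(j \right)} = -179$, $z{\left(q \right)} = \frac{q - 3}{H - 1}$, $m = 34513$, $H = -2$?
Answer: $- \frac{3120920992}{55600443} \approx -56.131$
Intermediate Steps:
$z{\left(q \right)} = 1 - \frac{q}{3}$ ($z{\left(q \right)} = \frac{q - 3}{-2 - 1} = \frac{-3 + q}{-3} = \left(-3 + q\right) \left(- \frac{1}{3}\right) = 1 - \frac{q}{3}$)
$s{\left(G \right)} = \left(1 + \frac{2 G}{3}\right)^{2}$ ($s{\left(G \right)} = \left(\left(1 - \frac{G}{3}\right) + G\right)^{2} = \left(1 + \frac{2 G}{3}\right)^{2}$)
$- \frac{21989}{m} + \frac{s{\left(-151 \right)}}{N{\left(124 \right)}} = - \frac{21989}{34513} + \frac{\frac{1}{9} \left(3 + 2 \left(-151\right)\right)^{2}}{-179} = \left(-21989\right) \frac{1}{34513} + \frac{\left(3 - 302\right)^{2}}{9} \left(- \frac{1}{179}\right) = - \frac{21989}{34513} + \frac{\left(-299\right)^{2}}{9} \left(- \frac{1}{179}\right) = - \frac{21989}{34513} + \frac{1}{9} \cdot 89401 \left(- \frac{1}{179}\right) = - \frac{21989}{34513} + \frac{89401}{9} \left(- \frac{1}{179}\right) = - \frac{21989}{34513} - \frac{89401}{1611} = - \frac{3120920992}{55600443}$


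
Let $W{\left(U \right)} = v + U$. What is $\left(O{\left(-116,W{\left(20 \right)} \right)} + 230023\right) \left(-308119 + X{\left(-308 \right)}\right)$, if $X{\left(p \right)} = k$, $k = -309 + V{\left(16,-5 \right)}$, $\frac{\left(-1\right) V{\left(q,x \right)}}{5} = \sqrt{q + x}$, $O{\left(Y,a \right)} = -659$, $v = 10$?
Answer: $-70742279792 - 1146820 \sqrt{11} \approx -7.0746 \cdot 10^{10}$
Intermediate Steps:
$W{\left(U \right)} = 10 + U$
$V{\left(q,x \right)} = - 5 \sqrt{q + x}$
$k = -309 - 5 \sqrt{11}$ ($k = -309 - 5 \sqrt{16 - 5} = -309 - 5 \sqrt{11} \approx -325.58$)
$X{\left(p \right)} = -309 - 5 \sqrt{11}$
$\left(O{\left(-116,W{\left(20 \right)} \right)} + 230023\right) \left(-308119 + X{\left(-308 \right)}\right) = \left(-659 + 230023\right) \left(-308119 - \left(309 + 5 \sqrt{11}\right)\right) = 229364 \left(-308428 - 5 \sqrt{11}\right) = -70742279792 - 1146820 \sqrt{11}$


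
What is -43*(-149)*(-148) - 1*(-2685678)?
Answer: 1737442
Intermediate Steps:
-43*(-149)*(-148) - 1*(-2685678) = 6407*(-148) + 2685678 = -948236 + 2685678 = 1737442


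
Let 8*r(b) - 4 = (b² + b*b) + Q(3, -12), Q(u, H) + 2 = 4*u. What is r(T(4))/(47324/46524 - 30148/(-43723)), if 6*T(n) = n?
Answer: 11357442757/10415258412 ≈ 1.0905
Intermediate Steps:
Q(u, H) = -2 + 4*u
T(n) = n/6
r(b) = 7/4 + b²/4 (r(b) = ½ + ((b² + b*b) + (-2 + 4*3))/8 = ½ + ((b² + b²) + (-2 + 12))/8 = ½ + (2*b² + 10)/8 = ½ + (10 + 2*b²)/8 = ½ + (5/4 + b²/4) = 7/4 + b²/4)
r(T(4))/(47324/46524 - 30148/(-43723)) = (7/4 + ((⅙)*4)²/4)/(47324/46524 - 30148/(-43723)) = (7/4 + (⅔)²/4)/(47324*(1/46524) - 30148*(-1/43723)) = (7/4 + (¼)*(4/9))/(11831/11631 + 30148/43723) = (7/4 + ⅑)/(867938201/508542213) = (67/36)*(508542213/867938201) = 11357442757/10415258412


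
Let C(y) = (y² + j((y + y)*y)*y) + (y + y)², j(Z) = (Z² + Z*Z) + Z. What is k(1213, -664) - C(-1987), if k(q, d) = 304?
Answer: 247787474912192721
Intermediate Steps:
j(Z) = Z + 2*Z² (j(Z) = (Z² + Z²) + Z = 2*Z² + Z = Z + 2*Z²)
C(y) = 5*y² + 2*y³*(1 + 4*y²) (C(y) = (y² + (((y + y)*y)*(1 + 2*((y + y)*y)))*y) + (y + y)² = (y² + (((2*y)*y)*(1 + 2*((2*y)*y)))*y) + (2*y)² = (y² + ((2*y²)*(1 + 2*(2*y²)))*y) + 4*y² = (y² + ((2*y²)*(1 + 4*y²))*y) + 4*y² = (y² + (2*y²*(1 + 4*y²))*y) + 4*y² = (y² + 2*y³*(1 + 4*y²)) + 4*y² = 5*y² + 2*y³*(1 + 4*y²))
k(1213, -664) - C(-1987) = 304 - (-1987)²*(5 + 2*(-1987) + 8*(-1987)³) = 304 - 3948169*(5 - 3974 + 8*(-7845011803)) = 304 - 3948169*(5 - 3974 - 62760094424) = 304 - 3948169*(-62760098393) = 304 - 1*(-247787474912192417) = 304 + 247787474912192417 = 247787474912192721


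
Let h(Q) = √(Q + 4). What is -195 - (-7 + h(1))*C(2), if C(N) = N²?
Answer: -167 - 4*√5 ≈ -175.94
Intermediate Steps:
h(Q) = √(4 + Q)
-195 - (-7 + h(1))*C(2) = -195 - (-7 + √(4 + 1))*2² = -195 - (-7 + √5)*4 = -195 - (-28 + 4*√5) = -195 + (28 - 4*√5) = -167 - 4*√5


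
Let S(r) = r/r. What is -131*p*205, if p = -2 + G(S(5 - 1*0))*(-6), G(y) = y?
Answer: 214840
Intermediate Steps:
S(r) = 1
p = -8 (p = -2 + 1*(-6) = -2 - 6 = -8)
-131*p*205 = -131*(-8)*205 = 1048*205 = 214840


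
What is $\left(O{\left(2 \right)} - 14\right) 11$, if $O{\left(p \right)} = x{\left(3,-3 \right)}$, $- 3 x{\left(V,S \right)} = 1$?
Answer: $- \frac{473}{3} \approx -157.67$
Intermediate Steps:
$x{\left(V,S \right)} = - \frac{1}{3}$ ($x{\left(V,S \right)} = \left(- \frac{1}{3}\right) 1 = - \frac{1}{3}$)
$O{\left(p \right)} = - \frac{1}{3}$
$\left(O{\left(2 \right)} - 14\right) 11 = \left(- \frac{1}{3} - 14\right) 11 = \left(- \frac{43}{3}\right) 11 = - \frac{473}{3}$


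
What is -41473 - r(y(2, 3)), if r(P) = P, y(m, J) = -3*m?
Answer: -41467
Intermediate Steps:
-41473 - r(y(2, 3)) = -41473 - (-3)*2 = -41473 - 1*(-6) = -41473 + 6 = -41467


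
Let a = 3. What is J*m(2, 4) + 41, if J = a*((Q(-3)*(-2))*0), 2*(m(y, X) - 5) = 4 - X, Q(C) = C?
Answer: 41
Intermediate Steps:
m(y, X) = 7 - X/2 (m(y, X) = 5 + (4 - X)/2 = 5 + (2 - X/2) = 7 - X/2)
J = 0 (J = 3*(-3*(-2)*0) = 3*(6*0) = 3*0 = 0)
J*m(2, 4) + 41 = 0*(7 - ½*4) + 41 = 0*(7 - 2) + 41 = 0*5 + 41 = 0 + 41 = 41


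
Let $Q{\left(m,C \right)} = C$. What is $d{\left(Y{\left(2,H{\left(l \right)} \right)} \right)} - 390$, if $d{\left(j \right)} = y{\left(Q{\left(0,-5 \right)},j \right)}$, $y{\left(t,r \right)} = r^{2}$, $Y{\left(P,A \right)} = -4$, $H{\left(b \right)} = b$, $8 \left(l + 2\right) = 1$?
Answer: $-374$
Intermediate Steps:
$l = - \frac{15}{8}$ ($l = -2 + \frac{1}{8} \cdot 1 = -2 + \frac{1}{8} = - \frac{15}{8} \approx -1.875$)
$d{\left(j \right)} = j^{2}$
$d{\left(Y{\left(2,H{\left(l \right)} \right)} \right)} - 390 = \left(-4\right)^{2} - 390 = 16 - 390 = -374$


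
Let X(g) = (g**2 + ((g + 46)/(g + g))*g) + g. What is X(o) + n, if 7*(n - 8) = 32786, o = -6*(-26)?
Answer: 204993/7 ≈ 29285.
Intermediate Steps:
o = 156
X(g) = 23 + g**2 + 3*g/2 (X(g) = (g**2 + ((46 + g)/((2*g)))*g) + g = (g**2 + ((46 + g)*(1/(2*g)))*g) + g = (g**2 + ((46 + g)/(2*g))*g) + g = (g**2 + (23 + g/2)) + g = (23 + g**2 + g/2) + g = 23 + g**2 + 3*g/2)
n = 32842/7 (n = 8 + (1/7)*32786 = 8 + 32786/7 = 32842/7 ≈ 4691.7)
X(o) + n = (23 + 156**2 + (3/2)*156) + 32842/7 = (23 + 24336 + 234) + 32842/7 = 24593 + 32842/7 = 204993/7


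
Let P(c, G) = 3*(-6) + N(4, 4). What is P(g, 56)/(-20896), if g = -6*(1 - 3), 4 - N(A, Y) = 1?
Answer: 15/20896 ≈ 0.00071784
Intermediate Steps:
N(A, Y) = 3 (N(A, Y) = 4 - 1*1 = 4 - 1 = 3)
g = 12 (g = -6*(-2) = 12)
P(c, G) = -15 (P(c, G) = 3*(-6) + 3 = -18 + 3 = -15)
P(g, 56)/(-20896) = -15/(-20896) = -15*(-1/20896) = 15/20896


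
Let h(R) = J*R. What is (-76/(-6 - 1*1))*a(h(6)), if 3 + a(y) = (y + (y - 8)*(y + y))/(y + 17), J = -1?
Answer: 9804/77 ≈ 127.32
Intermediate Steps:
h(R) = -R
a(y) = -3 + (y + 2*y*(-8 + y))/(17 + y) (a(y) = -3 + (y + (y - 8)*(y + y))/(y + 17) = -3 + (y + (-8 + y)*(2*y))/(17 + y) = -3 + (y + 2*y*(-8 + y))/(17 + y))
(-76/(-6 - 1*1))*a(h(6)) = (-76/(-6 - 1*1))*((-51 - (-18)*6 + 2*(-1*6)**2)/(17 - 1*6)) = (-76/(-6 - 1))*((-51 - 18*(-6) + 2*(-6)**2)/(17 - 6)) = (-76/(-7))*((-51 + 108 + 2*36)/11) = (-76*(-1/7))*((-51 + 108 + 72)/11) = 76*((1/11)*129)/7 = (76/7)*(129/11) = 9804/77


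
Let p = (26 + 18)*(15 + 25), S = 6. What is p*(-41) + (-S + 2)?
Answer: -72164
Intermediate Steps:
p = 1760 (p = 44*40 = 1760)
p*(-41) + (-S + 2) = 1760*(-41) + (-1*6 + 2) = -72160 + (-6 + 2) = -72160 - 4 = -72164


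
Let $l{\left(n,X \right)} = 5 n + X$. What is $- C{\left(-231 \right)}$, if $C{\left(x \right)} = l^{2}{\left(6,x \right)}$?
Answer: $-40401$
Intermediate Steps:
$l{\left(n,X \right)} = X + 5 n$
$C{\left(x \right)} = \left(30 + x\right)^{2}$ ($C{\left(x \right)} = \left(x + 5 \cdot 6\right)^{2} = \left(x + 30\right)^{2} = \left(30 + x\right)^{2}$)
$- C{\left(-231 \right)} = - \left(30 - 231\right)^{2} = - \left(-201\right)^{2} = \left(-1\right) 40401 = -40401$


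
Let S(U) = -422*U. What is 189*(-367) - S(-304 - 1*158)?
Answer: -264327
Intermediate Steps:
189*(-367) - S(-304 - 1*158) = 189*(-367) - (-422)*(-304 - 1*158) = -69363 - (-422)*(-304 - 158) = -69363 - (-422)*(-462) = -69363 - 1*194964 = -69363 - 194964 = -264327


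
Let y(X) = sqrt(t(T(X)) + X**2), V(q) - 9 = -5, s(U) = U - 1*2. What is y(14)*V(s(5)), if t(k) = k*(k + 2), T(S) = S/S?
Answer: 4*sqrt(199) ≈ 56.427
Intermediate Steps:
s(U) = -2 + U (s(U) = U - 2 = -2 + U)
T(S) = 1
V(q) = 4 (V(q) = 9 - 5 = 4)
t(k) = k*(2 + k)
y(X) = sqrt(3 + X**2) (y(X) = sqrt(1*(2 + 1) + X**2) = sqrt(1*3 + X**2) = sqrt(3 + X**2))
y(14)*V(s(5)) = sqrt(3 + 14**2)*4 = sqrt(3 + 196)*4 = sqrt(199)*4 = 4*sqrt(199)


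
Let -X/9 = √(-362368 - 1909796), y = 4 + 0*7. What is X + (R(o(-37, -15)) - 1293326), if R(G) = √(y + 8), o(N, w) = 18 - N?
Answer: -1293326 + 2*√3 - 18*I*√568041 ≈ -1.2933e+6 - 13566.0*I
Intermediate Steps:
y = 4 (y = 4 + 0 = 4)
R(G) = 2*√3 (R(G) = √(4 + 8) = √12 = 2*√3)
X = -18*I*√568041 (X = -9*√(-362368 - 1909796) = -18*I*√568041 ≈ -13566.0*I)
X + (R(o(-37, -15)) - 1293326) = -18*I*√568041 + (2*√3 - 1293326) = -18*I*√568041 + (-1293326 + 2*√3) = -1293326 + 2*√3 - 18*I*√568041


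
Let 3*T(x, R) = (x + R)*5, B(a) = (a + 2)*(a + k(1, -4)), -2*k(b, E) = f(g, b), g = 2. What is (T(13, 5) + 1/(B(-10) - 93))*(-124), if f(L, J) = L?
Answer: -18476/5 ≈ -3695.2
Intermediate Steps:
k(b, E) = -1 (k(b, E) = -1/2*2 = -1)
B(a) = (-1 + a)*(2 + a) (B(a) = (a + 2)*(a - 1) = (2 + a)*(-1 + a) = (-1 + a)*(2 + a))
T(x, R) = 5*R/3 + 5*x/3 (T(x, R) = ((x + R)*5)/3 = ((R + x)*5)/3 = (5*R + 5*x)/3 = 5*R/3 + 5*x/3)
(T(13, 5) + 1/(B(-10) - 93))*(-124) = (((5/3)*5 + (5/3)*13) + 1/((-2 - 10 + (-10)**2) - 93))*(-124) = ((25/3 + 65/3) + 1/((-2 - 10 + 100) - 93))*(-124) = (30 + 1/(88 - 93))*(-124) = (30 + 1/(-5))*(-124) = (30 - 1/5)*(-124) = (149/5)*(-124) = -18476/5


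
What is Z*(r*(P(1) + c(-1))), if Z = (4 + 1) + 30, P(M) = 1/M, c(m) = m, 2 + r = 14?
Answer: 0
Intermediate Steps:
r = 12 (r = -2 + 14 = 12)
P(M) = 1/M
Z = 35 (Z = 5 + 30 = 35)
Z*(r*(P(1) + c(-1))) = 35*(12*(1/1 - 1)) = 35*(12*(1 - 1)) = 35*(12*0) = 35*0 = 0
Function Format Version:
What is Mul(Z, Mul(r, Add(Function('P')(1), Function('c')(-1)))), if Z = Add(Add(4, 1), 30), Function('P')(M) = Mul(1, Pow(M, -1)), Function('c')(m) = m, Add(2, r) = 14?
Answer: 0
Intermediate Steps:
r = 12 (r = Add(-2, 14) = 12)
Function('P')(M) = Pow(M, -1)
Z = 35 (Z = Add(5, 30) = 35)
Mul(Z, Mul(r, Add(Function('P')(1), Function('c')(-1)))) = Mul(35, Mul(12, Add(Pow(1, -1), -1))) = Mul(35, Mul(12, Add(1, -1))) = Mul(35, Mul(12, 0)) = Mul(35, 0) = 0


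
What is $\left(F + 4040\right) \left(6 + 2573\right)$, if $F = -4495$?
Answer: $-1173445$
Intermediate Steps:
$\left(F + 4040\right) \left(6 + 2573\right) = \left(-4495 + 4040\right) \left(6 + 2573\right) = \left(-455\right) 2579 = -1173445$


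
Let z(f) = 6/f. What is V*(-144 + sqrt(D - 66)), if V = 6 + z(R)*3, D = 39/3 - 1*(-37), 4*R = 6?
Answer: -2592 + 72*I ≈ -2592.0 + 72.0*I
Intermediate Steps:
R = 3/2 (R = (1/4)*6 = 3/2 ≈ 1.5000)
D = 50 (D = 39*(1/3) + 37 = 13 + 37 = 50)
V = 18 (V = 6 + (6/(3/2))*3 = 6 + (6*(2/3))*3 = 6 + 4*3 = 6 + 12 = 18)
V*(-144 + sqrt(D - 66)) = 18*(-144 + sqrt(50 - 66)) = 18*(-144 + sqrt(-16)) = 18*(-144 + 4*I) = -2592 + 72*I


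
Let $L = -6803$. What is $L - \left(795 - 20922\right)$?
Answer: $13324$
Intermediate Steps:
$L - \left(795 - 20922\right) = -6803 - \left(795 - 20922\right) = -6803 - -20127 = -6803 + 20127 = 13324$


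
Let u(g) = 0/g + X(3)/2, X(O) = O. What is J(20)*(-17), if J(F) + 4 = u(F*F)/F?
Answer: 2669/40 ≈ 66.725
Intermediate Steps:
u(g) = 3/2 (u(g) = 0/g + 3/2 = 0 + 3*(1/2) = 0 + 3/2 = 3/2)
J(F) = -4 + 3/(2*F)
J(20)*(-17) = (-4 + (3/2)/20)*(-17) = (-4 + (3/2)*(1/20))*(-17) = (-4 + 3/40)*(-17) = -157/40*(-17) = 2669/40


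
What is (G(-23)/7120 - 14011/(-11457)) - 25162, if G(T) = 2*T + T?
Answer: -2052461994293/81573840 ≈ -25161.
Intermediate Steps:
G(T) = 3*T
(G(-23)/7120 - 14011/(-11457)) - 25162 = ((3*(-23))/7120 - 14011/(-11457)) - 25162 = (-69*1/7120 - 14011*(-1/11457)) - 25162 = (-69/7120 + 14011/11457) - 25162 = 98967787/81573840 - 25162 = -2052461994293/81573840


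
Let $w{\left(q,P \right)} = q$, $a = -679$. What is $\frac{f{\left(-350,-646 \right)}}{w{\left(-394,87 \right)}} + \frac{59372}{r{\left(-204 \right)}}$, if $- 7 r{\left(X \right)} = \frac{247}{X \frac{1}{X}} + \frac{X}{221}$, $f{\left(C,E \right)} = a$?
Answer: $- \frac{303793081}{180058} \approx -1687.2$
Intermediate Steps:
$f{\left(C,E \right)} = -679$
$r{\left(X \right)} = - \frac{247}{7} - \frac{X}{1547}$ ($r{\left(X \right)} = - \frac{\frac{247}{X \frac{1}{X}} + \frac{X}{221}}{7} = - \frac{\frac{247}{1} + X \frac{1}{221}}{7} = - \frac{247 \cdot 1 + \frac{X}{221}}{7} = - \frac{247 + \frac{X}{221}}{7} = - \frac{247}{7} - \frac{X}{1547}$)
$\frac{f{\left(-350,-646 \right)}}{w{\left(-394,87 \right)}} + \frac{59372}{r{\left(-204 \right)}} = - \frac{679}{-394} + \frac{59372}{- \frac{247}{7} - - \frac{12}{91}} = \left(-679\right) \left(- \frac{1}{394}\right) + \frac{59372}{- \frac{247}{7} + \frac{12}{91}} = \frac{679}{394} + \frac{59372}{- \frac{457}{13}} = \frac{679}{394} + 59372 \left(- \frac{13}{457}\right) = \frac{679}{394} - \frac{771836}{457} = - \frac{303793081}{180058}$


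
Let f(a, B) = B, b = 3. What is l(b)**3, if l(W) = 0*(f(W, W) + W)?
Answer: 0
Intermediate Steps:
l(W) = 0 (l(W) = 0*(W + W) = 0*(2*W) = 0)
l(b)**3 = 0**3 = 0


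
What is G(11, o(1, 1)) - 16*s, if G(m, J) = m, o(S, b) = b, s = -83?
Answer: 1339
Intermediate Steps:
G(11, o(1, 1)) - 16*s = 11 - 16*(-83) = 11 + 1328 = 1339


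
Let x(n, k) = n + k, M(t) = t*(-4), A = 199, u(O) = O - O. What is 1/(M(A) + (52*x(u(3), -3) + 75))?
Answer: -1/877 ≈ -0.0011403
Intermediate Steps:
u(O) = 0
M(t) = -4*t
x(n, k) = k + n
1/(M(A) + (52*x(u(3), -3) + 75)) = 1/(-4*199 + (52*(-3 + 0) + 75)) = 1/(-796 + (52*(-3) + 75)) = 1/(-796 + (-156 + 75)) = 1/(-796 - 81) = 1/(-877) = -1/877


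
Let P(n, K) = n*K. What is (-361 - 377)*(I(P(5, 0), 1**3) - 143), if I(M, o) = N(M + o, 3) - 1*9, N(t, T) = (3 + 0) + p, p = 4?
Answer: 107010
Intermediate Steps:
P(n, K) = K*n
N(t, T) = 7 (N(t, T) = (3 + 0) + 4 = 3 + 4 = 7)
I(M, o) = -2 (I(M, o) = 7 - 1*9 = 7 - 9 = -2)
(-361 - 377)*(I(P(5, 0), 1**3) - 143) = (-361 - 377)*(-2 - 143) = -738*(-145) = 107010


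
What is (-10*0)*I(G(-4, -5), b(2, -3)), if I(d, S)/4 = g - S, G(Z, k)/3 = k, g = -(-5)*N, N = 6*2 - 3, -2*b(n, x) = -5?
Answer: 0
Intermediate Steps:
b(n, x) = 5/2 (b(n, x) = -½*(-5) = 5/2)
N = 9 (N = 12 - 3 = 9)
g = 45 (g = -(-5)*9 = -1*(-45) = 45)
G(Z, k) = 3*k
I(d, S) = 180 - 4*S (I(d, S) = 4*(45 - S) = 180 - 4*S)
(-10*0)*I(G(-4, -5), b(2, -3)) = (-10*0)*(180 - 4*5/2) = 0*(180 - 10) = 0*170 = 0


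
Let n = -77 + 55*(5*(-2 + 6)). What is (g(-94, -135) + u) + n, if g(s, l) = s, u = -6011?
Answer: -5082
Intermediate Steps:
n = 1023 (n = -77 + 55*(5*4) = -77 + 55*20 = -77 + 1100 = 1023)
(g(-94, -135) + u) + n = (-94 - 6011) + 1023 = -6105 + 1023 = -5082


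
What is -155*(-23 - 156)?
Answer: 27745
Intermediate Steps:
-155*(-23 - 156) = -155*(-179) = 27745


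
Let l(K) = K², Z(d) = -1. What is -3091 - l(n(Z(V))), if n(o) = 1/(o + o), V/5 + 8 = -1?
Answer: -12365/4 ≈ -3091.3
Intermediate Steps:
V = -45 (V = -40 + 5*(-1) = -40 - 5 = -45)
n(o) = 1/(2*o)
-3091 - l(n(Z(V))) = -3091 - ((½)/(-1))² = -3091 - ((½)*(-1))² = -3091 - (-½)² = -3091 - 1*¼ = -3091 - ¼ = -12365/4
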